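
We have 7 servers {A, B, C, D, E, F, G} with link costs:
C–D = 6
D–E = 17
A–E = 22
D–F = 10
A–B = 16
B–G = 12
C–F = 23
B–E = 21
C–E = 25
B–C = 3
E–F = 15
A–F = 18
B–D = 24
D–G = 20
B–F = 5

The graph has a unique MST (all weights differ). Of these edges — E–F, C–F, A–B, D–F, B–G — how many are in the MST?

Kruskal's algorithm — process edges by increasing weight (ties by edge label):
B–C (3): add. Components now {A} {B,C} {D} {E} {F} {G}
B–F (5): add. Components now {A} {B,C,F} {D} {E} {G}
C–D (6): add. Components now {A} {B,C,D,F} {E} {G}
D–F (10): skip — D and F already connected.
B–G (12): add. Components now {A} {B,C,D,F,G} {E}
E–F (15): add. Components now {A} {B,C,D,E,F,G}
A–B (16): add. Components now {A,B,C,D,E,F,G}
MST edge set: {B–C, B–F, C–D, B–G, E–F, A–B}.
Of the listed edges, {E–F, A–B, B–G} are in the MST → 3.

3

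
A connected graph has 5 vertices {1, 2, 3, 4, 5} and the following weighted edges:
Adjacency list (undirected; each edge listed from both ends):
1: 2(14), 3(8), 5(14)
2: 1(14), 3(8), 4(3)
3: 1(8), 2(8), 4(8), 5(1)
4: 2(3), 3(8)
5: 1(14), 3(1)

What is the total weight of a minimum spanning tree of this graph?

20

Kruskal: consider edges lightest-first.
3–5 (1): add — endpoints in different components.
2–4 (3): add — endpoints in different components.
1–3 (8): add — endpoints in different components.
2–3 (8): add — endpoints in different components.
MST edges: 3–5, 2–4, 1–3, 2–3; total weight 1+3+8+8 = 20.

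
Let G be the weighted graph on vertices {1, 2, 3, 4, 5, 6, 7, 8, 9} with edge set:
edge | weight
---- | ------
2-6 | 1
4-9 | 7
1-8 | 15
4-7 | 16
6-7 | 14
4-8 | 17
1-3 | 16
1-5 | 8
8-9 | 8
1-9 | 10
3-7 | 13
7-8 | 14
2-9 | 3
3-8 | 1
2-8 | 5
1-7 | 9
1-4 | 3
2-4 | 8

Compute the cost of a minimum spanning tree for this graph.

Prim's algorithm from 6:
Step 1: cheapest edge leaving the tree is 2-6 (1); add 2.
Step 2: cheapest edge leaving the tree is 2-9 (3); add 9.
Step 3: cheapest edge leaving the tree is 2-8 (5); add 8.
Step 4: cheapest edge leaving the tree is 3-8 (1); add 3.
Step 5: cheapest edge leaving the tree is 4-9 (7); add 4.
Step 6: cheapest edge leaving the tree is 1-4 (3); add 1.
Step 7: cheapest edge leaving the tree is 1-5 (8); add 5.
Step 8: cheapest edge leaving the tree is 1-7 (9); add 7.
MST edges: 2-6, 2-9, 2-8, 3-8, 4-9, 1-4, 1-5, 1-7; total weight 1+3+5+1+7+3+8+9 = 37.

37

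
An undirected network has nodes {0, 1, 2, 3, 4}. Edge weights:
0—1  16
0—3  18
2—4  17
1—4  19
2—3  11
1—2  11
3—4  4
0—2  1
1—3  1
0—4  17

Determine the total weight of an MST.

17

Prim, starting at 0.
Step 1: cheapest edge leaving the tree is 0—2 (1); add 2.
Step 2: cheapest edge leaving the tree is 1—2 (11); add 1.
Step 3: cheapest edge leaving the tree is 1—3 (1); add 3.
Step 4: cheapest edge leaving the tree is 3—4 (4); add 4.
MST edges: 0—2, 1—2, 1—3, 3—4; total weight 1+11+1+4 = 17.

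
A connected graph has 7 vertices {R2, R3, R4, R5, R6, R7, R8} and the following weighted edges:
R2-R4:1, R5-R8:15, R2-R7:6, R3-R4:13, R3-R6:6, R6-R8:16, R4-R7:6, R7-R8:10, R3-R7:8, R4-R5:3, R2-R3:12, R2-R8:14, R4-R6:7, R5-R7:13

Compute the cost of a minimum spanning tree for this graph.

Grow the tree from R5 using Prim:
Step 1: frontier [R4-R5 3, R5-R7 13, R5-R8 15] → take R4-R5 (3); add R4.
Step 2: frontier [R2-R4 1, R4-R7 6, R4-R6 7, R3-R4 13, R5-R7 13, R5-R8 15] → take R2-R4 (1); add R2.
Step 3: frontier [R2-R7 6, R2-R3 12, R2-R8 14, R4-R7 6, R4-R6 7, R3-R4 13, R5-R7 13, R5-R8 15] → take R2-R7 (6); add R7.
Step 4: frontier [R2-R3 12, R2-R8 14, R4-R6 7, R3-R4 13, R5-R8 15, R3-R7 8, R7-R8 10] → take R4-R6 (7); add R6.
Step 5: frontier [R2-R3 12, R2-R8 14, R3-R4 13, R5-R8 15, R3-R6 6, R6-R8 16, R3-R7 8, R7-R8 10] → take R3-R6 (6); add R3.
Step 6: frontier [R2-R8 14, R5-R8 15, R6-R8 16, R7-R8 10] → take R7-R8 (10); add R8.
MST edges: R4-R5, R2-R4, R2-R7, R4-R6, R3-R6, R7-R8; total weight 3+1+6+7+6+10 = 33.

33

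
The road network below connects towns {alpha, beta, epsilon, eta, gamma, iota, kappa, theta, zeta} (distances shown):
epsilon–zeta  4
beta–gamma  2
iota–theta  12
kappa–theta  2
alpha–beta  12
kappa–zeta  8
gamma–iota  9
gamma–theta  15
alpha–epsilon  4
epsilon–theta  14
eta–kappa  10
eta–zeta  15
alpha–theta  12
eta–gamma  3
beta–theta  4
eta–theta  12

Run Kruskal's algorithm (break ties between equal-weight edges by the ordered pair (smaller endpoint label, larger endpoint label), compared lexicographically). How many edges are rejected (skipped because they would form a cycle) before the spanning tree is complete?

Kruskal: consider edges lightest-first.
beta–gamma (2): add — endpoints in different components.
kappa–theta (2): add — endpoints in different components.
eta–gamma (3): add — endpoints in different components.
alpha–epsilon (4): add — endpoints in different components.
beta–theta (4): add — endpoints in different components.
epsilon–zeta (4): add — endpoints in different components.
kappa–zeta (8): add — endpoints in different components.
gamma–iota (9): add — endpoints in different components.
Edges rejected before the tree was complete: 0.

0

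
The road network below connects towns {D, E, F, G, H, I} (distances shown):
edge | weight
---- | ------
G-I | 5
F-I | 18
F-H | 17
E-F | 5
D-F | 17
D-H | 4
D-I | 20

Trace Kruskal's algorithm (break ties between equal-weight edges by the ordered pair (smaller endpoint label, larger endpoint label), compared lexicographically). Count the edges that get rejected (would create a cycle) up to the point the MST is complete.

1

Kruskal: consider edges lightest-first.
D-H (4): add — endpoints in different components.
E-F (5): add — endpoints in different components.
G-I (5): add — endpoints in different components.
D-F (17): add — endpoints in different components.
F-H (17): skip — F and H already connected.
F-I (18): add — endpoints in different components.
Edges rejected before the tree was complete: 1.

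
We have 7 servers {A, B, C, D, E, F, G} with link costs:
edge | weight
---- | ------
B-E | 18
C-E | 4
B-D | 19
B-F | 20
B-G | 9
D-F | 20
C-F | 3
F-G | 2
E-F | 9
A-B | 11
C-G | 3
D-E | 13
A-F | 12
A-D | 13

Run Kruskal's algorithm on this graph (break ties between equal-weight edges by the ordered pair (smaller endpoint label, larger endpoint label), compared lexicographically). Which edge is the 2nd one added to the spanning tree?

C-F

Kruskal's algorithm — process edges by increasing weight (ties by edge label):
F-G (2): add — endpoints in different components.
C-F (3): add — endpoints in different components.
C-G (3): skip — C and G already connected.
C-E (4): add — endpoints in different components.
B-G (9): add — endpoints in different components.
E-F (9): skip — E and F already connected.
A-B (11): add — endpoints in different components.
A-F (12): skip — A and F already connected.
A-D (13): add — endpoints in different components.
The 2nd edge added is C-F.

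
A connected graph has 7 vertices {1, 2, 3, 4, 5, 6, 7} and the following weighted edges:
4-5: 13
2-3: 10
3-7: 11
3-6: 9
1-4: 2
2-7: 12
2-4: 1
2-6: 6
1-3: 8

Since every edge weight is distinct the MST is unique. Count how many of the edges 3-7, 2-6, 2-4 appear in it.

Kruskal's algorithm — process edges by increasing weight (ties by edge label):
2-4 (1): add. Components now {1} {2,4} {3} {5} {6} {7}
1-4 (2): add. Components now {1,2,4} {3} {5} {6} {7}
2-6 (6): add. Components now {1,2,4,6} {3} {5} {7}
1-3 (8): add. Components now {1,2,3,4,6} {5} {7}
3-6 (9): skip — 3 and 6 already connected.
2-3 (10): skip — 2 and 3 already connected.
3-7 (11): add. Components now {1,2,3,4,6,7} {5}
2-7 (12): skip — 2 and 7 already connected.
4-5 (13): add. Components now {1,2,3,4,5,6,7}
MST edge set: {2-4, 1-4, 2-6, 1-3, 3-7, 4-5}.
Of the listed edges, {3-7, 2-6, 2-4} are in the MST → 3.

3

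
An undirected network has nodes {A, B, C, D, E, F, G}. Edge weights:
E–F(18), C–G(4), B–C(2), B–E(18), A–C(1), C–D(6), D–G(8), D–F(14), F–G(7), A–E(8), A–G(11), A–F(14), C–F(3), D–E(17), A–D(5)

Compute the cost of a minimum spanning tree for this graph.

Prim, starting at A.
Step 1: cheapest edge leaving the tree is A–C (1); add C.
Step 2: cheapest edge leaving the tree is B–C (2); add B.
Step 3: cheapest edge leaving the tree is C–F (3); add F.
Step 4: cheapest edge leaving the tree is C–G (4); add G.
Step 5: cheapest edge leaving the tree is A–D (5); add D.
Step 6: cheapest edge leaving the tree is A–E (8); add E.
MST edges: A–C, B–C, C–F, C–G, A–D, A–E; total weight 1+2+3+4+5+8 = 23.

23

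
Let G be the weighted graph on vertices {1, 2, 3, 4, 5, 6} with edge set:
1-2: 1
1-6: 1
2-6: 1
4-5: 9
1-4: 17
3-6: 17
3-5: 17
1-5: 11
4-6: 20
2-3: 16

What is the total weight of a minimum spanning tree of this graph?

38

Grow the tree from 2 using Prim:
Step 1: cheapest edge leaving the tree is 1-2 (1); add 1.
Step 2: cheapest edge leaving the tree is 1-6 (1); add 6.
Step 3: cheapest edge leaving the tree is 1-5 (11); add 5.
Step 4: cheapest edge leaving the tree is 4-5 (9); add 4.
Step 5: cheapest edge leaving the tree is 2-3 (16); add 3.
MST edges: 1-2, 1-6, 1-5, 4-5, 2-3; total weight 1+1+11+9+16 = 38.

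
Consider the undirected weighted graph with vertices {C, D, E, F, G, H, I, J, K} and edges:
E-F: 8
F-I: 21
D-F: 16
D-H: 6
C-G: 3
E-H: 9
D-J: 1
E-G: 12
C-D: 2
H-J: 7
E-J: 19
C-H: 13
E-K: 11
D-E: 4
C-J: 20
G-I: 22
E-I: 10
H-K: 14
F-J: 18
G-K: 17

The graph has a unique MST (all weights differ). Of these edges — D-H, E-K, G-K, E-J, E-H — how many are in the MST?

Kruskal's algorithm — process edges by increasing weight (ties by edge label):
D-J (1): add — endpoints in different components.
C-D (2): add — endpoints in different components.
C-G (3): add — endpoints in different components.
D-E (4): add — endpoints in different components.
D-H (6): add — endpoints in different components.
H-J (7): skip — H and J already connected.
E-F (8): add — endpoints in different components.
E-H (9): skip — E and H already connected.
E-I (10): add — endpoints in different components.
E-K (11): add — endpoints in different components.
MST edge set: {D-J, C-D, C-G, D-E, D-H, E-F, E-I, E-K}.
Of the listed edges, {D-H, E-K} are in the MST → 2.

2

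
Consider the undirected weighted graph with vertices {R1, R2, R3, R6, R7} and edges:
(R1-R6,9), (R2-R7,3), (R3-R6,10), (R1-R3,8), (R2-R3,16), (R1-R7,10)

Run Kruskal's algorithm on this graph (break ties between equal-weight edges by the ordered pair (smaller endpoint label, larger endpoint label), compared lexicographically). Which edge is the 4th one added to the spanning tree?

R1-R7

Kruskal's algorithm — process edges by increasing weight (ties by edge label):
R2-R7 (3): add. Components now {R2,R7} {R3} {R1} {R6}
R1-R3 (8): add. Components now {R2,R7} {R1,R3} {R6}
R1-R6 (9): add. Components now {R2,R7} {R1,R3,R6}
R1-R7 (10): add. Components now {R1,R2,R3,R6,R7}
The 4th edge added is R1-R7.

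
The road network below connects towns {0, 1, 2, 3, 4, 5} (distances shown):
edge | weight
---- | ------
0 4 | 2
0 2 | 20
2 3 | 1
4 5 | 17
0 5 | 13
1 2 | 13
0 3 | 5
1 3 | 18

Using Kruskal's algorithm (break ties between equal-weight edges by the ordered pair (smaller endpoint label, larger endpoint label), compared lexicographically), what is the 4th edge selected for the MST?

Kruskal's algorithm — process edges by increasing weight (ties by edge label):
2 3 (1): add. Components now {0} {1} {2,3} {4} {5}
0 4 (2): add. Components now {0,4} {1} {2,3} {5}
0 3 (5): add. Components now {0,2,3,4} {1} {5}
0 5 (13): add. Components now {0,2,3,4,5} {1}
1 2 (13): add. Components now {0,1,2,3,4,5}
The 4th edge added is 0 5.

0-5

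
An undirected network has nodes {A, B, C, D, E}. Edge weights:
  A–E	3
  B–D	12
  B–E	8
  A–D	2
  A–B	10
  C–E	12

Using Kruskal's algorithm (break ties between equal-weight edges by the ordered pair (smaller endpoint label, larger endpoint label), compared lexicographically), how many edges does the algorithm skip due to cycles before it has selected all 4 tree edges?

2

Sort edges by weight, then run Kruskal:
A–D (2): add. Components now {A,D} {B} {C} {E}
A–E (3): add. Components now {A,D,E} {B} {C}
B–E (8): add. Components now {A,B,D,E} {C}
A–B (10): skip — A and B already connected.
B–D (12): skip — B and D already connected.
C–E (12): add. Components now {A,B,C,D,E}
Edges rejected before the tree was complete: 2.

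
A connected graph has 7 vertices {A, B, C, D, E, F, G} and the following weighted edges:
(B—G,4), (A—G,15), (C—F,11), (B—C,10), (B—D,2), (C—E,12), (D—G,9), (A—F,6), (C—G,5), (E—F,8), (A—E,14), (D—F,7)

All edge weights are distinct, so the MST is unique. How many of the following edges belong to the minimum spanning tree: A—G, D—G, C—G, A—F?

2

Sort edges by weight, then run Kruskal:
B—D (2): add. Components now {A} {B,D} {C} {E} {F} {G}
B—G (4): add. Components now {A} {B,D,G} {C} {E} {F}
C—G (5): add. Components now {A} {B,C,D,G} {E} {F}
A—F (6): add. Components now {A,F} {B,C,D,G} {E}
D—F (7): add. Components now {A,B,C,D,F,G} {E}
E—F (8): add. Components now {A,B,C,D,E,F,G}
MST edge set: {B—D, B—G, C—G, A—F, D—F, E—F}.
Of the listed edges, {C—G, A—F} are in the MST → 2.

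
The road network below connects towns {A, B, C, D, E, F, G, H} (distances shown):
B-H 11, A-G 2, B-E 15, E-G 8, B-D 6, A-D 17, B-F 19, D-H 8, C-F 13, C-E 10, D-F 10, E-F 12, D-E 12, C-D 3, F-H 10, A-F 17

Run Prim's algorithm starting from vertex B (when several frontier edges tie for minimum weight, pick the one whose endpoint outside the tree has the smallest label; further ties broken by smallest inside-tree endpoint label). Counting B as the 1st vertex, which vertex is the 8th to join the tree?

Prim's algorithm from B:
Step 1: cheapest edge leaving the tree is B-D (6); add D.
Step 2: cheapest edge leaving the tree is C-D (3); add C.
Step 3: cheapest edge leaving the tree is D-H (8); add H.
Step 4: cheapest edge leaving the tree is C-E (10); add E.
Step 5: cheapest edge leaving the tree is E-G (8); add G.
Step 6: cheapest edge leaving the tree is A-G (2); add A.
Step 7: cheapest edge leaving the tree is D-F (10); add F.
Vertex order: B, D, C, H, E, G, A, F. The 8th vertex is F.

F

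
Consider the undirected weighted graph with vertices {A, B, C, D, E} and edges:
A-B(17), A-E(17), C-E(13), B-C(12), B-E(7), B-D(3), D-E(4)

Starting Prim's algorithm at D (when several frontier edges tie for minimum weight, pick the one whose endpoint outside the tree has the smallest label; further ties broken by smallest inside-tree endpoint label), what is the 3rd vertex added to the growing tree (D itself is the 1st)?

E

Prim's algorithm from D:
Step 1: cheapest edge leaving the tree is B-D (3); add B.
Step 2: cheapest edge leaving the tree is D-E (4); add E.
Step 3: cheapest edge leaving the tree is B-C (12); add C.
Step 4: cheapest edge leaving the tree is A-B (17); add A.
Vertex order: D, B, E, C, A. The 3rd vertex is E.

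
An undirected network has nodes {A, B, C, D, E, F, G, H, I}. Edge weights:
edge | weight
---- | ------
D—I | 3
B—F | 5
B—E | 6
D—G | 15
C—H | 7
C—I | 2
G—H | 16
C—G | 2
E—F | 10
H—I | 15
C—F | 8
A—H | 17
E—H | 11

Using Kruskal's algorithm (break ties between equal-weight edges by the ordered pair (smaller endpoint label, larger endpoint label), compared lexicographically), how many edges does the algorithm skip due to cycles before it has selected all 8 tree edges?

Sort edges by weight, then run Kruskal:
C—G (2): add — endpoints in different components.
C—I (2): add — endpoints in different components.
D—I (3): add — endpoints in different components.
B—F (5): add — endpoints in different components.
B—E (6): add — endpoints in different components.
C—H (7): add — endpoints in different components.
C—F (8): add — endpoints in different components.
E—F (10): skip — E and F already connected.
E—H (11): skip — E and H already connected.
D—G (15): skip — D and G already connected.
H—I (15): skip — H and I already connected.
G—H (16): skip — G and H already connected.
A—H (17): add — endpoints in different components.
Edges rejected before the tree was complete: 5.

5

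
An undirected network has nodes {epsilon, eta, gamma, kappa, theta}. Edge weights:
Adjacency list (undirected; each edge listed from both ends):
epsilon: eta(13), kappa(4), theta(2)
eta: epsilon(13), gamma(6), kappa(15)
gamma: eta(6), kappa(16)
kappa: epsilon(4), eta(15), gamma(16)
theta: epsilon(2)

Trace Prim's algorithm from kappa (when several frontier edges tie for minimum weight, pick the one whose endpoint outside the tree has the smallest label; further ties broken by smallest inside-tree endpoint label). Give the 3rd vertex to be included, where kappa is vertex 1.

theta

Prim's algorithm from kappa:
Step 1: cheapest edge leaving the tree is epsilon-kappa (4); add epsilon.
Step 2: cheapest edge leaving the tree is epsilon-theta (2); add theta.
Step 3: cheapest edge leaving the tree is epsilon-eta (13); add eta.
Step 4: cheapest edge leaving the tree is eta-gamma (6); add gamma.
Vertex order: kappa, epsilon, theta, eta, gamma. The 3rd vertex is theta.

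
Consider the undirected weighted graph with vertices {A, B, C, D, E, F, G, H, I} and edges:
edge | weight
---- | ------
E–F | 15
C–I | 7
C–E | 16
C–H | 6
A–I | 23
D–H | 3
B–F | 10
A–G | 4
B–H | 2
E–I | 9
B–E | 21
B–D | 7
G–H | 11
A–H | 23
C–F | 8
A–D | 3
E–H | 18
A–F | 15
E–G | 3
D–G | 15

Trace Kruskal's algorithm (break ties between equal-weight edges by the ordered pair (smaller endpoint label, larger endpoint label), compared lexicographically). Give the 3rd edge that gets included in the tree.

D-H

Kruskal's algorithm — process edges by increasing weight (ties by edge label):
B–H (2): add — endpoints in different components.
A–D (3): add — endpoints in different components.
D–H (3): add — endpoints in different components.
E–G (3): add — endpoints in different components.
A–G (4): add — endpoints in different components.
C–H (6): add — endpoints in different components.
B–D (7): skip — B and D already connected.
C–I (7): add — endpoints in different components.
C–F (8): add — endpoints in different components.
The 3rd edge added is D–H.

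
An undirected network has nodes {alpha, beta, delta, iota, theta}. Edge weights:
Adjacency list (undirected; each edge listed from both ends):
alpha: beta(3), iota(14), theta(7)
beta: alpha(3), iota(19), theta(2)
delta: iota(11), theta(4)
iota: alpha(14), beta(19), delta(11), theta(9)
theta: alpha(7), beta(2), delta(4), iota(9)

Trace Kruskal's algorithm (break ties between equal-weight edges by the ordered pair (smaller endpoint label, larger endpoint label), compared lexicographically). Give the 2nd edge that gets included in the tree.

alpha-beta

Kruskal: consider edges lightest-first.
beta–theta (2): add. Components now {alpha} {iota} {delta} {beta,theta}
alpha–beta (3): add. Components now {alpha,beta,theta} {iota} {delta}
delta–theta (4): add. Components now {alpha,beta,delta,theta} {iota}
alpha–theta (7): skip — alpha and theta already connected.
iota–theta (9): add. Components now {alpha,beta,delta,iota,theta}
The 2nd edge added is alpha–beta.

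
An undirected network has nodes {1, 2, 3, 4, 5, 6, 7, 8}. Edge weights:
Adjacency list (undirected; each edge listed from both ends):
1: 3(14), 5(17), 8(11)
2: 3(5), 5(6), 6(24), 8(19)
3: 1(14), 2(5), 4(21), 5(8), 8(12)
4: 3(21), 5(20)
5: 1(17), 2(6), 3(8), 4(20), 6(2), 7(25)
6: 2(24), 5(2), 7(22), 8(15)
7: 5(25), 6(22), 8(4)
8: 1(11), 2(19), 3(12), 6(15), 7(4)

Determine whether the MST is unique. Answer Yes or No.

Yes

Kruskal: consider edges lightest-first.
5-6 (2): add — endpoints in different components.
7-8 (4): add — endpoints in different components.
2-3 (5): add — endpoints in different components.
2-5 (6): add — endpoints in different components.
3-5 (8): skip — 3 and 5 already connected.
1-8 (11): add — endpoints in different components.
3-8 (12): add — endpoints in different components.
1-3 (14): skip — 1 and 3 already connected.
6-8 (15): skip — 6 and 8 already connected.
1-5 (17): skip — 1 and 5 already connected.
2-8 (19): skip — 2 and 8 already connected.
4-5 (20): add — endpoints in different components.
Every non-tree edge has weight strictly greater than the heaviest edge on the tree path between its endpoints, so the MST is unique.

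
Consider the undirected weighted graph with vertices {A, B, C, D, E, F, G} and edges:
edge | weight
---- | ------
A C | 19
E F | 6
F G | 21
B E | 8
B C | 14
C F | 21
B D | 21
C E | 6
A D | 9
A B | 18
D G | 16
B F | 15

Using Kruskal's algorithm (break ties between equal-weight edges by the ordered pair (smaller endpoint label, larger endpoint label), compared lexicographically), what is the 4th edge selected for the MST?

Sort edges by weight, then run Kruskal:
C E (6): add. Components now {A} {B} {C,E} {D} {F} {G}
E F (6): add. Components now {A} {B} {C,E,F} {D} {G}
B E (8): add. Components now {A} {B,C,E,F} {D} {G}
A D (9): add. Components now {A,D} {B,C,E,F} {G}
B C (14): skip — B and C already connected.
B F (15): skip — B and F already connected.
D G (16): add. Components now {A,D,G} {B,C,E,F}
A B (18): add. Components now {A,B,C,D,E,F,G}
The 4th edge added is A D.

A-D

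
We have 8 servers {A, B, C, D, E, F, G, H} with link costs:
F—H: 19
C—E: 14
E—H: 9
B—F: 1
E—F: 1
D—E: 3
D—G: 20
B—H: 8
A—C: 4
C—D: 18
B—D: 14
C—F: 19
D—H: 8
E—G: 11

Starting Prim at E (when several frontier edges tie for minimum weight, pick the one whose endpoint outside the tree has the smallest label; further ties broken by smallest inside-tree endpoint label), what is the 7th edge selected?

A-C

Prim's algorithm from E:
Step 1: cheapest edge leaving the tree is E—F (1); add F.
Step 2: cheapest edge leaving the tree is B—F (1); add B.
Step 3: cheapest edge leaving the tree is D—E (3); add D.
Step 4: cheapest edge leaving the tree is B—H (8); add H.
Step 5: cheapest edge leaving the tree is E—G (11); add G.
Step 6: cheapest edge leaving the tree is C—E (14); add C.
Step 7: cheapest edge leaving the tree is A—C (4); add A.
The 7th edge added is A—C.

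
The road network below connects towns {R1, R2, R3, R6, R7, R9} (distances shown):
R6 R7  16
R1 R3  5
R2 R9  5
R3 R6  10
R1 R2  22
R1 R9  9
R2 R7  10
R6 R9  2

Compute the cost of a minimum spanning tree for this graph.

31

Prim's algorithm from R7:
Step 1: frontier [R2 R7 10, R6 R7 16] → take R2 R7 (10); add R2.
Step 2: frontier [R2 R9 5, R1 R2 22, R6 R7 16] → take R2 R9 (5); add R9.
Step 3: frontier [R1 R2 22, R6 R7 16, R6 R9 2, R1 R9 9] → take R6 R9 (2); add R6.
Step 4: frontier [R1 R2 22, R3 R6 10, R1 R9 9] → take R1 R9 (9); add R1.
Step 5: frontier [R1 R3 5, R3 R6 10] → take R1 R3 (5); add R3.
MST edges: R2 R7, R2 R9, R6 R9, R1 R9, R1 R3; total weight 10+5+2+9+5 = 31.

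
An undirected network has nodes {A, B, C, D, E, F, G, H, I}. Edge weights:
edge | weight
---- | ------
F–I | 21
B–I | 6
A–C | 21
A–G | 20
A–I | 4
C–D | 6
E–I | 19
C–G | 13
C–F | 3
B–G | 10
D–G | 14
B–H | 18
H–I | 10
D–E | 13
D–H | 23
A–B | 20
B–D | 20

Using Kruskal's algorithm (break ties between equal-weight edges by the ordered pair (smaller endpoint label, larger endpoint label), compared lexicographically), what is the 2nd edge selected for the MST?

Sort edges by weight, then run Kruskal:
C–F (3): add — endpoints in different components.
A–I (4): add — endpoints in different components.
B–I (6): add — endpoints in different components.
C–D (6): add — endpoints in different components.
B–G (10): add — endpoints in different components.
H–I (10): add — endpoints in different components.
C–G (13): add — endpoints in different components.
D–E (13): add — endpoints in different components.
The 2nd edge added is A–I.

A-I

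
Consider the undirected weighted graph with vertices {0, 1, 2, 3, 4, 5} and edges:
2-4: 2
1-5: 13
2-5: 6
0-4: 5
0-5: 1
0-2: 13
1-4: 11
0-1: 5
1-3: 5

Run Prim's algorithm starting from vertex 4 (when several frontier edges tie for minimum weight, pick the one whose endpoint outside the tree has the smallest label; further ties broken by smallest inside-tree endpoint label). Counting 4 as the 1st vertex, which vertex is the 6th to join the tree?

Prim's algorithm from 4:
Step 1: cheapest edge leaving the tree is 2-4 (2); add 2.
Step 2: cheapest edge leaving the tree is 0-4 (5); add 0.
Step 3: cheapest edge leaving the tree is 0-5 (1); add 5.
Step 4: cheapest edge leaving the tree is 0-1 (5); add 1.
Step 5: cheapest edge leaving the tree is 1-3 (5); add 3.
Vertex order: 4, 2, 0, 5, 1, 3. The 6th vertex is 3.

3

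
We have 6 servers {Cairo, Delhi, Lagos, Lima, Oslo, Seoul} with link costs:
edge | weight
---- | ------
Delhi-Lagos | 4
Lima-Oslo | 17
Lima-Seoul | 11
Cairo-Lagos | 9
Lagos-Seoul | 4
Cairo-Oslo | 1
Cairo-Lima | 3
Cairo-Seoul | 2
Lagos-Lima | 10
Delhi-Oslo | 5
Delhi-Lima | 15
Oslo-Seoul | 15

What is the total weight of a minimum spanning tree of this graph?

Prim, starting at Oslo.
Step 1: cheapest edge leaving the tree is Cairo-Oslo (1); add Cairo.
Step 2: cheapest edge leaving the tree is Cairo-Seoul (2); add Seoul.
Step 3: cheapest edge leaving the tree is Cairo-Lima (3); add Lima.
Step 4: cheapest edge leaving the tree is Lagos-Seoul (4); add Lagos.
Step 5: cheapest edge leaving the tree is Delhi-Lagos (4); add Delhi.
MST edges: Cairo-Oslo, Cairo-Seoul, Cairo-Lima, Lagos-Seoul, Delhi-Lagos; total weight 1+2+3+4+4 = 14.

14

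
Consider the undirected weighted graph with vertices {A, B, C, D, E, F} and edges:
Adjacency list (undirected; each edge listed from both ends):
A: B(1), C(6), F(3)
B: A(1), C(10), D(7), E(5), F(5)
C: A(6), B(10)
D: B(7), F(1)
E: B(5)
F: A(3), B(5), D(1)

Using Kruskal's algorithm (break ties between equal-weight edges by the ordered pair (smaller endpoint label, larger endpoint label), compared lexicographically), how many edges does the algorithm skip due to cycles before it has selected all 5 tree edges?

Kruskal: consider edges lightest-first.
A B (1): add — endpoints in different components.
D F (1): add — endpoints in different components.
A F (3): add — endpoints in different components.
B E (5): add — endpoints in different components.
B F (5): skip — B and F already connected.
A C (6): add — endpoints in different components.
Edges rejected before the tree was complete: 1.

1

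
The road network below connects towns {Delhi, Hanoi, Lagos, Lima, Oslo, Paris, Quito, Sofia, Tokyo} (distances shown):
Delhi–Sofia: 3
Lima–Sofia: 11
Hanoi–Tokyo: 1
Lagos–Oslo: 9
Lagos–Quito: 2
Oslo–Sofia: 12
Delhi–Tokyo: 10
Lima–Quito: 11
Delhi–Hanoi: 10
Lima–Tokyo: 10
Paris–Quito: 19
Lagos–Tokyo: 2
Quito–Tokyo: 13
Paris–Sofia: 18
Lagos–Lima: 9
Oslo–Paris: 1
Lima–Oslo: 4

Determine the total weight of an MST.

Grow the tree from Oslo using Prim:
Step 1: cheapest edge leaving the tree is Oslo–Paris (1); add Paris.
Step 2: cheapest edge leaving the tree is Lima–Oslo (4); add Lima.
Step 3: cheapest edge leaving the tree is Lagos–Lima (9); add Lagos.
Step 4: cheapest edge leaving the tree is Lagos–Quito (2); add Quito.
Step 5: cheapest edge leaving the tree is Lagos–Tokyo (2); add Tokyo.
Step 6: cheapest edge leaving the tree is Hanoi–Tokyo (1); add Hanoi.
Step 7: cheapest edge leaving the tree is Delhi–Hanoi (10); add Delhi.
Step 8: cheapest edge leaving the tree is Delhi–Sofia (3); add Sofia.
MST edges: Oslo–Paris, Lima–Oslo, Lagos–Lima, Lagos–Quito, Lagos–Tokyo, Hanoi–Tokyo, Delhi–Hanoi, Delhi–Sofia; total weight 1+4+9+2+2+1+10+3 = 32.

32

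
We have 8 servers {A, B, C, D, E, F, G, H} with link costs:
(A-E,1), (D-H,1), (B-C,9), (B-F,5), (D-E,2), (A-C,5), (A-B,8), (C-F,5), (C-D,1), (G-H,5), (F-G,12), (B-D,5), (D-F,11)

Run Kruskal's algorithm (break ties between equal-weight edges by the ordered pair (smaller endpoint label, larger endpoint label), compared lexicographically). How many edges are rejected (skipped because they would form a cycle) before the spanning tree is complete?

2

Sort edges by weight, then run Kruskal:
A-E (1): add — endpoints in different components.
C-D (1): add — endpoints in different components.
D-H (1): add — endpoints in different components.
D-E (2): add — endpoints in different components.
A-C (5): skip — A and C already connected.
B-D (5): add — endpoints in different components.
B-F (5): add — endpoints in different components.
C-F (5): skip — C and F already connected.
G-H (5): add — endpoints in different components.
Edges rejected before the tree was complete: 2.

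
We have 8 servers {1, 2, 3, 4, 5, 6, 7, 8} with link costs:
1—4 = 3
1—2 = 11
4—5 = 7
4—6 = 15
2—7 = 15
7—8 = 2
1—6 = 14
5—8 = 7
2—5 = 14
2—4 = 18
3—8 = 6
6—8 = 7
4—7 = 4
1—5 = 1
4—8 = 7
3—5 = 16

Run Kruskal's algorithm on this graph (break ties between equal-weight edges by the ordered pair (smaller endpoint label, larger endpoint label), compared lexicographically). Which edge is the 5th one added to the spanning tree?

Kruskal's algorithm — process edges by increasing weight (ties by edge label):
1—5 (1): add — endpoints in different components.
7—8 (2): add — endpoints in different components.
1—4 (3): add — endpoints in different components.
4—7 (4): add — endpoints in different components.
3—8 (6): add — endpoints in different components.
4—5 (7): skip — 4 and 5 already connected.
4—8 (7): skip — 4 and 8 already connected.
5—8 (7): skip — 5 and 8 already connected.
6—8 (7): add — endpoints in different components.
1—2 (11): add — endpoints in different components.
The 5th edge added is 3—8.

3-8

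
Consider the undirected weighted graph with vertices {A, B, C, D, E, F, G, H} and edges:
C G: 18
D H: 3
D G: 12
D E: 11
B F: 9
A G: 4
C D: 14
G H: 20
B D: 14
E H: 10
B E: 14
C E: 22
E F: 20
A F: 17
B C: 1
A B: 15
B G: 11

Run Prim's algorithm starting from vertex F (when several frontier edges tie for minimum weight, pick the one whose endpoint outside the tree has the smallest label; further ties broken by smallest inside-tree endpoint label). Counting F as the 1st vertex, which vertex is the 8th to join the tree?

Prim's algorithm from F:
Step 1: cheapest edge leaving the tree is B F (9); add B.
Step 2: cheapest edge leaving the tree is B C (1); add C.
Step 3: cheapest edge leaving the tree is B G (11); add G.
Step 4: cheapest edge leaving the tree is A G (4); add A.
Step 5: cheapest edge leaving the tree is D G (12); add D.
Step 6: cheapest edge leaving the tree is D H (3); add H.
Step 7: cheapest edge leaving the tree is E H (10); add E.
Vertex order: F, B, C, G, A, D, H, E. The 8th vertex is E.

E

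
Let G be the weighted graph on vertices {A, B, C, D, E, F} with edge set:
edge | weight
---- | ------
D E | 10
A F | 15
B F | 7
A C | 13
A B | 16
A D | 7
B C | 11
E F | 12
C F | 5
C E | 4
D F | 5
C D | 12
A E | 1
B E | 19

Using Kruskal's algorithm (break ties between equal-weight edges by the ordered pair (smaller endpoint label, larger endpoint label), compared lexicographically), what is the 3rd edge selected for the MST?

C-F

Kruskal: consider edges lightest-first.
A E (1): add. Components now {A,E} {B} {C} {D} {F}
C E (4): add. Components now {A,C,E} {B} {D} {F}
C F (5): add. Components now {A,C,E,F} {B} {D}
D F (5): add. Components now {A,C,D,E,F} {B}
A D (7): skip — A and D already connected.
B F (7): add. Components now {A,B,C,D,E,F}
The 3rd edge added is C F.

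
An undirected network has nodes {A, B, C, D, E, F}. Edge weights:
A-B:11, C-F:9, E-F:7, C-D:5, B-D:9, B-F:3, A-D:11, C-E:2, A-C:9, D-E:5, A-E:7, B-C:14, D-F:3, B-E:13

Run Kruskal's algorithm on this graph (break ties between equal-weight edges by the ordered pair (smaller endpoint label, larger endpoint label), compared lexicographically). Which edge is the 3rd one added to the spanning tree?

Kruskal: consider edges lightest-first.
C-E (2): add — endpoints in different components.
B-F (3): add — endpoints in different components.
D-F (3): add — endpoints in different components.
C-D (5): add — endpoints in different components.
D-E (5): skip — D and E already connected.
A-E (7): add — endpoints in different components.
The 3rd edge added is D-F.

D-F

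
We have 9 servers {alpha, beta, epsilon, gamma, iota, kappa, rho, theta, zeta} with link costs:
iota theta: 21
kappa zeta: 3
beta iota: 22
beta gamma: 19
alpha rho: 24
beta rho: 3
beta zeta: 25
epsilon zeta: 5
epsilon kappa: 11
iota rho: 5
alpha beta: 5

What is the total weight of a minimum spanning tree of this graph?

86

Prim, starting at epsilon.
Step 1: cheapest edge leaving the tree is epsilon zeta (5); add zeta.
Step 2: cheapest edge leaving the tree is kappa zeta (3); add kappa.
Step 3: cheapest edge leaving the tree is beta zeta (25); add beta.
Step 4: cheapest edge leaving the tree is beta rho (3); add rho.
Step 5: cheapest edge leaving the tree is alpha beta (5); add alpha.
Step 6: cheapest edge leaving the tree is iota rho (5); add iota.
Step 7: cheapest edge leaving the tree is beta gamma (19); add gamma.
Step 8: cheapest edge leaving the tree is iota theta (21); add theta.
MST edges: epsilon zeta, kappa zeta, beta zeta, beta rho, alpha beta, iota rho, beta gamma, iota theta; total weight 5+3+25+3+5+5+19+21 = 86.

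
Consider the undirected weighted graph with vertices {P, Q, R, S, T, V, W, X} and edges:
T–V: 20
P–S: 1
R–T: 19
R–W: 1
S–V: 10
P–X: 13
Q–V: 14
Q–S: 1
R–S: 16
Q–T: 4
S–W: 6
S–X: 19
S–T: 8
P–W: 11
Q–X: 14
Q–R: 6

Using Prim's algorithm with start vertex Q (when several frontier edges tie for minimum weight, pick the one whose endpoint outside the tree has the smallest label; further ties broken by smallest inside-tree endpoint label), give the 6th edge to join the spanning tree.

S-V

Grow the tree from Q using Prim:
Step 1: cheapest edge leaving the tree is Q–S (1); add S.
Step 2: cheapest edge leaving the tree is P–S (1); add P.
Step 3: cheapest edge leaving the tree is Q–T (4); add T.
Step 4: cheapest edge leaving the tree is Q–R (6); add R.
Step 5: cheapest edge leaving the tree is R–W (1); add W.
Step 6: cheapest edge leaving the tree is S–V (10); add V.
Step 7: cheapest edge leaving the tree is P–X (13); add X.
The 6th edge added is S–V.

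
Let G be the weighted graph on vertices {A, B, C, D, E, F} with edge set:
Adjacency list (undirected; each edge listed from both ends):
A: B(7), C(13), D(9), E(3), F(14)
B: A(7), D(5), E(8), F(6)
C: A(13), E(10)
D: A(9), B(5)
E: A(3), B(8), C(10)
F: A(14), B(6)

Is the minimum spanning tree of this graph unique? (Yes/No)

Yes

Kruskal's algorithm — process edges by increasing weight (ties by edge label):
A E (3): add. Components now {A,E} {B} {C} {D} {F}
B D (5): add. Components now {A,E} {B,D} {C} {F}
B F (6): add. Components now {A,E} {B,D,F} {C}
A B (7): add. Components now {A,B,D,E,F} {C}
B E (8): skip — B and E already connected.
A D (9): skip — A and D already connected.
C E (10): add. Components now {A,B,C,D,E,F}
Every non-tree edge has weight strictly greater than the heaviest edge on the tree path between its endpoints, so the MST is unique.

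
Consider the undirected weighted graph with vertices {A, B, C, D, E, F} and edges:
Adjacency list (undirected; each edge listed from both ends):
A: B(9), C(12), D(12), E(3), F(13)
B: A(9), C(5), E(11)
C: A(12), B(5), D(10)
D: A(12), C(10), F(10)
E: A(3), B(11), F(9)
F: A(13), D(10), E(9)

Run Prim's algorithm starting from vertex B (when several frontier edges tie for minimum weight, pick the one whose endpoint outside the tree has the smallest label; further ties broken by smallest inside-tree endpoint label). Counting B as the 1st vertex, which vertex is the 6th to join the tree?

Prim's algorithm from B:
Step 1: frontier [B C 5, A B 9, B E 11] → take B C (5); add C.
Step 2: frontier [A B 9, B E 11, C D 10, A C 12] → take A B (9); add A.
Step 3: frontier [A E 3, A D 12, A F 13, B E 11, C D 10] → take A E (3); add E.
Step 4: frontier [A D 12, A F 13, C D 10, E F 9] → take E F (9); add F.
Step 5: frontier [A D 12, C D 10, D F 10] → take C D (10); add D.
Vertex order: B, C, A, E, F, D. The 6th vertex is D.

D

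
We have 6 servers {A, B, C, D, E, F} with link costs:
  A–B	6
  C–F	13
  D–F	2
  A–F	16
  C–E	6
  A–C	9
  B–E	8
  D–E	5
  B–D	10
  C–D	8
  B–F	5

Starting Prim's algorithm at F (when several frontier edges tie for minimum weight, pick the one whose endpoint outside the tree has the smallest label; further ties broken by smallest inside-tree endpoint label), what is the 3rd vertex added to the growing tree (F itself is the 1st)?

B

Prim, starting at F.
Step 1: frontier [D–F 2, B–F 5, C–F 13, A–F 16] → take D–F (2); add D.
Step 2: frontier [D–E 5, C–D 8, B–D 10, B–F 5, C–F 13, A–F 16] → take B–F (5); add B.
Step 3: frontier [A–B 6, B–E 8, D–E 5, C–D 8, C–F 13, A–F 16] → take D–E (5); add E.
Step 4: frontier [A–B 6, C–D 8, C–E 6, C–F 13, A–F 16] → take A–B (6); add A.
Step 5: frontier [A–C 9, C–D 8, C–E 6, C–F 13] → take C–E (6); add C.
Vertex order: F, D, B, E, A, C. The 3rd vertex is B.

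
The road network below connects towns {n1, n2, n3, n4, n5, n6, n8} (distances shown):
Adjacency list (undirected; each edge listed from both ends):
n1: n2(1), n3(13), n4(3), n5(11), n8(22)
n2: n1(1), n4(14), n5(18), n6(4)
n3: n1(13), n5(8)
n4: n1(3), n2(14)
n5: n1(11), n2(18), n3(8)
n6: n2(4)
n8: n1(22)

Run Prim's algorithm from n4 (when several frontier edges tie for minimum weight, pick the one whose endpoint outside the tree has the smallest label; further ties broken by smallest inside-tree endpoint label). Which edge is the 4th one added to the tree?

n1-n5

Prim, starting at n4.
Step 1: frontier [n1 n4 3, n2 n4 14] → take n1 n4 (3); add n1.
Step 2: frontier [n1 n2 1, n1 n5 11, n1 n3 13, n1 n8 22, n2 n4 14] → take n1 n2 (1); add n2.
Step 3: frontier [n1 n5 11, n1 n3 13, n1 n8 22, n2 n6 4, n2 n5 18] → take n2 n6 (4); add n6.
Step 4: frontier [n1 n5 11, n1 n3 13, n1 n8 22, n2 n5 18] → take n1 n5 (11); add n5.
Step 5: frontier [n1 n3 13, n1 n8 22, n3 n5 8] → take n3 n5 (8); add n3.
Step 6: frontier [n1 n8 22] → take n1 n8 (22); add n8.
The 4th edge added is n1 n5.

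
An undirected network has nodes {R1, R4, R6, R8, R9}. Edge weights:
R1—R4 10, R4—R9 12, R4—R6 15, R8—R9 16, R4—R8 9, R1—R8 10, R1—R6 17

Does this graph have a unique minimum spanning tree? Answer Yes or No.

Kruskal: consider edges lightest-first.
R4—R8 (9): add — endpoints in different components.
R1—R4 (10): add — endpoints in different components.
R1—R8 (10): skip — R8 and R1 already connected.
R4—R9 (12): add — endpoints in different components.
R4—R6 (15): add — endpoints in different components.
Non-tree edge R1—R8 has weight 10, equal to the heaviest edge on its tree cycle — swapping gives another MST of the same weight. Not unique.

No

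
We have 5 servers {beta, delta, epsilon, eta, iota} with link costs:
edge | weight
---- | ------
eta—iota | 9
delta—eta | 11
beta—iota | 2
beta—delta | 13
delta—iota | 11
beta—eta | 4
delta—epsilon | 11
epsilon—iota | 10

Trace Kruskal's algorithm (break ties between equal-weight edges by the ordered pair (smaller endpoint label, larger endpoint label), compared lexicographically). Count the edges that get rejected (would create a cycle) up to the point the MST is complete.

Kruskal: consider edges lightest-first.
beta—iota (2): add — endpoints in different components.
beta—eta (4): add — endpoints in different components.
eta—iota (9): skip — iota and eta already connected.
epsilon—iota (10): add — endpoints in different components.
delta—epsilon (11): add — endpoints in different components.
Edges rejected before the tree was complete: 1.

1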